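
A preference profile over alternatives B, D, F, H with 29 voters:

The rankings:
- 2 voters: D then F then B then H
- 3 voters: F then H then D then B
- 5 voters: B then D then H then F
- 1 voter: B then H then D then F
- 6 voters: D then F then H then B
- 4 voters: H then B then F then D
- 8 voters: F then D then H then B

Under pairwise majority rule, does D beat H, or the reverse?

D

Ballots ranking D above H: 2 + 5 + 6 + 8 = 21.
Ballots ranking H above D: 29 − 21 = 8.
D wins the head-to-head 21–8.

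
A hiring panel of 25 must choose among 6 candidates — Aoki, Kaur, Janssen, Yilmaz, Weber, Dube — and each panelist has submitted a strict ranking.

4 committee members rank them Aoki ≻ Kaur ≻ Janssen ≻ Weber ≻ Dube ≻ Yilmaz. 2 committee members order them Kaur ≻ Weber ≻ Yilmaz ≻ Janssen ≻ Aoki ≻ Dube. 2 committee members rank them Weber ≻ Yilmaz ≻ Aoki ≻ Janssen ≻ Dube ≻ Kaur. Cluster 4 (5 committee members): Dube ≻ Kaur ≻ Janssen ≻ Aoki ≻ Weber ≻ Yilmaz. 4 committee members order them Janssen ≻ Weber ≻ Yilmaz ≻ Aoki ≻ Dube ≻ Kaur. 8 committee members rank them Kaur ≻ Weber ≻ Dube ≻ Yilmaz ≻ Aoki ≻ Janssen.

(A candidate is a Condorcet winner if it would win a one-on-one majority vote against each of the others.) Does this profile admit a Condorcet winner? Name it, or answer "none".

Kaur

Head-to-head results (25 committee members):
Aoki vs Kaur: Kaur wins 15–10.
Aoki vs Janssen: Aoki, 14–11.
Aoki vs Yilmaz: Yilmaz wins 16–9.
Aoki vs Weber: Weber wins 16–9.
Aoki–Dube: Dube 13–12.
Kaur–Janssen: Kaur 19–6.
Kaur vs Yilmaz: Kaur, 19–6.
Kaur–Weber: Kaur 19–6.
Kaur vs Dube: Kaur, 14–11.
Janssen vs Yilmaz: Janssen, 13–12.
Janssen–Weber: Janssen 13–12.
Janssen vs Dube: Dube, 13–12.
Yilmaz–Weber: Weber 25–0.
Yilmaz vs Dube: Dube wins 17–8.
Weber vs Dube: Weber, 20–5.
Kaur beats each of Aoki, Janssen, Yilmaz, Weber, Dube — Kaur is the Condorcet winner.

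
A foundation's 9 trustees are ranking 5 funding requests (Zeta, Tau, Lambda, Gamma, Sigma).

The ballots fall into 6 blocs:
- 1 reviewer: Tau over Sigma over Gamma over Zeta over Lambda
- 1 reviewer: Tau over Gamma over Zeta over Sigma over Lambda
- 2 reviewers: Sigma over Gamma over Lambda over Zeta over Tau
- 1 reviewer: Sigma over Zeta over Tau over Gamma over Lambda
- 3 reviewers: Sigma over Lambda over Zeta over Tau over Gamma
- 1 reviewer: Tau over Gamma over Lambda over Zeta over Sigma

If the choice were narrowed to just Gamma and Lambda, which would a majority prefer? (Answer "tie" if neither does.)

Ballots ranking Gamma above Lambda: 1 + 1 + 2 + 1 + 1 = 6.
Ballots ranking Lambda above Gamma: 9 − 6 = 3.
Gamma wins the head-to-head 6–3.

Gamma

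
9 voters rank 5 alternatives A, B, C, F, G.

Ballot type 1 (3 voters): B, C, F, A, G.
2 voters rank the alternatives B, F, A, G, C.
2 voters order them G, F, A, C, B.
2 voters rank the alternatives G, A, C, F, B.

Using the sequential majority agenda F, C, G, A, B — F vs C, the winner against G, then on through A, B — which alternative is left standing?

B

Round 1: F vs C — 4–5, C advances.
Round 2: C vs G — 3–6, G advances.
Round 3: G vs A — 4–5, A advances.
Round 4: A vs B — 4–5, B advances.
The agenda winner is B.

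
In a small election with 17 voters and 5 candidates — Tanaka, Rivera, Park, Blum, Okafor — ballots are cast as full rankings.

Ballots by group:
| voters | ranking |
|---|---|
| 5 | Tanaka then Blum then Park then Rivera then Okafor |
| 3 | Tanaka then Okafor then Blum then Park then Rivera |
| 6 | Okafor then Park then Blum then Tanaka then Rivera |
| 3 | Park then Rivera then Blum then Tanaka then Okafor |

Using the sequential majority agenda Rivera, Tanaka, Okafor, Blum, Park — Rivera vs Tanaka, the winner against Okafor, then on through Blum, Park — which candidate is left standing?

Park

Round 1: Rivera vs Tanaka — 3–14, Tanaka advances.
Round 2: Tanaka vs Okafor — 11–6, Tanaka advances.
Round 3: Tanaka vs Blum — 8–9, Blum advances.
Round 4: Blum vs Park — 8–9, Park advances.
Park survives the agenda.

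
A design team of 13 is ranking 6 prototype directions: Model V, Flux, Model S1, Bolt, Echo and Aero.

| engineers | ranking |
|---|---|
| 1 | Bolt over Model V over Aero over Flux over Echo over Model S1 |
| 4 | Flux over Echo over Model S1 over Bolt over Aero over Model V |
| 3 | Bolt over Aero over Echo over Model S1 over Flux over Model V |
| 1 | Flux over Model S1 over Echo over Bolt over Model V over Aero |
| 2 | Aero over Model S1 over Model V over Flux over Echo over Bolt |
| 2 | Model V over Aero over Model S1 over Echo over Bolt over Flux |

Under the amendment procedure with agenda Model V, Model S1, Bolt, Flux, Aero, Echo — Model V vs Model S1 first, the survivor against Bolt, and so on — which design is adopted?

Round 1: Model V vs Model S1 — 3–10, Model S1 advances.
Round 2: Model S1 vs Bolt — 9–4, Model S1 advances.
Round 3: Model S1 vs Flux — 7–6, Model S1 advances.
Round 4: Model S1 vs Aero — 5–8, Aero advances.
Round 5: Aero vs Echo — 8–5, Aero advances.
The agenda winner is Aero.

Aero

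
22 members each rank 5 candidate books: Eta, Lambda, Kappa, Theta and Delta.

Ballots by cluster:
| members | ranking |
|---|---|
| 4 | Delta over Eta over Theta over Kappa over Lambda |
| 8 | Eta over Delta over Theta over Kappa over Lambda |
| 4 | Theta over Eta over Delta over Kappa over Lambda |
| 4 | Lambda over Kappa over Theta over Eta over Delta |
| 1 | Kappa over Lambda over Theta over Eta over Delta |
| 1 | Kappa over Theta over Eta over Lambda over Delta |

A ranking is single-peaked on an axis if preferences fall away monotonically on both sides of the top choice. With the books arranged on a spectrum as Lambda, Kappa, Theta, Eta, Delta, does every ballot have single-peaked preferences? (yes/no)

yes

Axis positions: Lambda=1, Kappa=2, Theta=3, Eta=4, Delta=5.
Cluster 1 (peak Delta at position 5): ranking walks positions 5-4-3-2-1, expanding outward from the peak — single-peaked.
Cluster 2 (peak Eta at position 4): ranking walks positions 4-5-3-2-1, expanding outward from the peak — single-peaked.
Cluster 3 (peak Theta at position 3): ranking walks positions 3-4-5-2-1, expanding outward from the peak — single-peaked.
Cluster 4 (peak Lambda at position 1): ranking walks positions 1-2-3-4-5, expanding outward from the peak — single-peaked.
Cluster 5 (peak Kappa at position 2): ranking walks positions 2-1-3-4-5, expanding outward from the peak — single-peaked.
Cluster 6 (peak Kappa at position 2): ranking walks positions 2-3-4-1-5, expanding outward from the peak — single-peaked.
Every ranking is single-peaked on this axis.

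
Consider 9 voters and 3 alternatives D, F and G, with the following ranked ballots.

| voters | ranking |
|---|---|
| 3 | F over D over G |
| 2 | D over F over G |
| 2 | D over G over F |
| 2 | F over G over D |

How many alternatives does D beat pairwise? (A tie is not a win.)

1

D against each rival (9 voters):
D vs F: F wins 5–4.
D vs G: D preferred on 3+2+2 = 7 ballots; D wins 7–2.
D beats G; loses to F — 1 pairwise win.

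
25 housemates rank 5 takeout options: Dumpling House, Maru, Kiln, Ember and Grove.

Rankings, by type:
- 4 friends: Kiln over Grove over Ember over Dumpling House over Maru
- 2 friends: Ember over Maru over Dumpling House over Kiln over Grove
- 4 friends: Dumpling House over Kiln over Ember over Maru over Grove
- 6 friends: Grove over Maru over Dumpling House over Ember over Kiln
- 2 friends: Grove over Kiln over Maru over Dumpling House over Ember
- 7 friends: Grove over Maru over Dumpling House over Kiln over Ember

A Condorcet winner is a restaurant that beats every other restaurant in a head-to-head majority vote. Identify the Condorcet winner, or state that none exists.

Head-to-head results (25 friends):
Dumpling House vs Maru: Maru wins 17–8.
Dumpling House vs Kiln: Dumpling House wins 19–6.
Dumpling House–Ember: Dumpling House 19–6.
Dumpling House vs Grove: Grove, 19–6.
Maru vs Kiln: Maru, 15–10.
Maru vs Ember: Maru preferred on 6+2+7 = 15 ballots; Maru wins 15–10.
Maru vs Grove: Grove, 19–6.
Kiln vs Ember: Kiln wins 17–8.
Kiln–Grove: Grove 15–10.
Ember vs Grove: Grove wins 19–6.
Grove beats each of Dumpling House, Maru, Kiln, Ember — Grove is the Condorcet winner.

Grove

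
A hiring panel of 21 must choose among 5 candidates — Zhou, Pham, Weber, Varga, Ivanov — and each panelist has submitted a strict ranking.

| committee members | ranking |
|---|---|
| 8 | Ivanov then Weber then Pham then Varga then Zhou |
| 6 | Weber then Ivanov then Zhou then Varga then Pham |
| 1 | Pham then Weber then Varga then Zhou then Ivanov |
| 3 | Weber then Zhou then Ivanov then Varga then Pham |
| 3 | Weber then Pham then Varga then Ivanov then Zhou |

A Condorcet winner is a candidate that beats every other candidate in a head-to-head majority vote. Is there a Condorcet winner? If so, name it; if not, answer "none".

Weber

Head-to-head results (21 committee members):
Zhou vs Pham: Pham, 12–9.
Zhou vs Weber: Weber, 21–0.
Zhou vs Varga: Varga, 12–9.
Zhou vs Ivanov: Ivanov wins 17–4.
Pham–Weber: Weber 20–1.
Pham–Varga: Pham 12–9.
Pham vs Ivanov: Ivanov wins 17–4.
Weber vs Varga: Weber, 21–0.
Weber–Ivanov: Weber 13–8.
Varga–Ivanov: Ivanov 17–4.
Weber wins every pairwise contest, so Weber is the Condorcet winner.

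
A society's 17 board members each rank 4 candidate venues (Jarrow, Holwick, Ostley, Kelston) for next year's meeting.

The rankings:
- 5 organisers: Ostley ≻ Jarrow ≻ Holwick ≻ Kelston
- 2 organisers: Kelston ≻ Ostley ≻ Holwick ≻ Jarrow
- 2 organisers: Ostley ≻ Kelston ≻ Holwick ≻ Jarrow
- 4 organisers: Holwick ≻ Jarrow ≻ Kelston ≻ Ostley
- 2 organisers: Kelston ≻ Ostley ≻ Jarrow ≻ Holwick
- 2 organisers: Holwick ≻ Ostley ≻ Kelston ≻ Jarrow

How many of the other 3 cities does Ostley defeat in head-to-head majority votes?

3

Ostley against each rival (17 organisers):
Ostley–Jarrow: Ostley 13–4.
Ostley vs Holwick: Ostley preferred on 5+2+2+2 = 11 ballots; Ostley wins 11–6.
Ostley vs Kelston: Ostley is ranked higher on 5+2+2 = 9 ballots, Kelston on 8. Ostley wins 9–8.
Ostley beats Jarrow, Holwick, Kelston — 3 pairwise wins.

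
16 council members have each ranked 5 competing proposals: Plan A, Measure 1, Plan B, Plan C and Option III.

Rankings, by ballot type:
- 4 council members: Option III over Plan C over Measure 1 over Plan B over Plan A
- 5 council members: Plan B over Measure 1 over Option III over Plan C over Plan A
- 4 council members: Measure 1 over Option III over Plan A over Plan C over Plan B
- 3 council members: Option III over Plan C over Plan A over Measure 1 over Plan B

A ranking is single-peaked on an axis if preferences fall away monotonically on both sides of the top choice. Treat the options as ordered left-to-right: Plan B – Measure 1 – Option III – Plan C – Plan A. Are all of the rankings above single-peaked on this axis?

no

Axis positions: Plan B=1, Measure 1=2, Option III=3, Plan C=4, Plan A=5.
Ballot type 1 (peak Option III at position 3): ranking walks positions 3-4-2-1-5, expanding outward from the peak — single-peaked.
Ballot type 2 (peak Plan B at position 1): ranking walks positions 1-2-3-4-5, expanding outward from the peak — single-peaked.
Ballot type 3: ranking walks positions 2-3-5-4-1; Plan A is ranked above Plan C even though Plan C lies between Plan A and the peak Measure 1 on the axis — preferences dip and rise again. Not single-peaked.
Ballot type 4 (peak Option III at position 3): ranking walks positions 3-4-5-2-1, expanding outward from the peak — single-peaked.
Ballot type 3 violates single-peakedness, so the profile is not single-peaked on this axis.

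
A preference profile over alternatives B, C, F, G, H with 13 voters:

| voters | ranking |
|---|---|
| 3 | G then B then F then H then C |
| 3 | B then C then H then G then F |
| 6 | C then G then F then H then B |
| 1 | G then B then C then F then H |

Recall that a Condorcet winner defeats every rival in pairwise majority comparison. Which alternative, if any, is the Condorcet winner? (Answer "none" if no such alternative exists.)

none

Check each pair by majority over 13 ballots:
B vs C: B wins 7–6.
B–F: B 7–6.
B vs G: G, 10–3.
B vs H: B, 7–6.
C–F: C 10–3.
C vs G: C wins 9–4.
C–H: C 10–3.
F vs G: G wins 13–0.
F vs H: F wins 10–3.
G–H: G 10–3.
No alternative is unbeaten: B loses to G; C loses to B; F loses to B; G loses to C; H loses to B. In particular B → C → G → B is a majority cycle — no Condorcet winner exists.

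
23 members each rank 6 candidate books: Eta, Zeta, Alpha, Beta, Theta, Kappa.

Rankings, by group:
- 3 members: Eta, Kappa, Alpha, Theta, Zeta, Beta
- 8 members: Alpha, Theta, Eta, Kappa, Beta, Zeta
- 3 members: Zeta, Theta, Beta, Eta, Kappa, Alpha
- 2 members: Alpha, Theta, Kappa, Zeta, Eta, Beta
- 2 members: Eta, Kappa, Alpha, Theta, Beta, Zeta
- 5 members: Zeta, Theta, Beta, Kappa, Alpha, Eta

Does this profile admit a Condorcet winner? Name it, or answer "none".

none

Pairwise majorities:
Eta vs Zeta: Eta is ranked higher on 3+8+2 = 13 ballots, Zeta on 10. Eta wins 13–10.
Eta vs Alpha: 3+3+2 = 8 for Eta, 15 for Alpha — Alpha by 15–8.
Eta vs Beta: Eta preferred on 3+8+2+2 = 15 ballots; Eta wins 15–8.
Eta vs Theta: 5 to 18, Theta.
Eta vs Kappa: 16 to 7, Eta.
Zeta vs Alpha: 3+5 = 8 for Zeta, 15 for Alpha — Alpha by 15–8.
Zeta vs Beta: Zeta is ranked higher on 3+3+2+5 = 13 ballots, Beta on 10. Zeta wins 13–10.
Zeta vs Theta: 3+5 = 8 for Zeta, 15 for Theta — Theta by 15–8.
Zeta vs Kappa: 3+5 = 8 for Zeta, 15 for Kappa — Kappa by 15–8.
Alpha vs Beta: 3+8+2+2 = 15 for Alpha, 8 for Beta — Alpha by 15–8.
Alpha vs Theta: Alpha preferred on 3+8+2+2 = 15 ballots; Alpha wins 15–8.
Alpha vs Kappa: Alpha preferred on 8+2 = 10 ballots; Kappa wins 13–10.
Beta vs Theta: 0 for Beta, 23 for Theta — Theta by 23–0.
Beta vs Kappa: Beta preferred on 3+5 = 8 ballots; Kappa wins 15–8.
Theta vs Kappa: Theta is ranked higher on 8+3+2+5 = 18 ballots, Kappa on 5. Theta wins 18–5.
No book is unbeaten: Eta loses to Alpha; Zeta loses to Eta; Alpha loses to Kappa; Beta loses to Eta; Theta loses to Alpha; Kappa loses to Eta. In particular Eta beats Kappa beats Alpha beats Eta is a majority cycle — no Condorcet winner exists.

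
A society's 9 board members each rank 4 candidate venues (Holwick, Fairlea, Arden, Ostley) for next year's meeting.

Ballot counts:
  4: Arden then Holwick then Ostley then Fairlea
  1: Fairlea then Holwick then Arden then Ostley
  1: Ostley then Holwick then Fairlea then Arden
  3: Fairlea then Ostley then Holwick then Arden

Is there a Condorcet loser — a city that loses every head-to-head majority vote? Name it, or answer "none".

Head-to-head results (9 organisers):
Holwick vs Fairlea: Holwick wins 5–4.
Holwick vs Arden: 5 to 4, Holwick.
Holwick–Ostley: Holwick 5–4.
Fairlea vs Arden: Fairlea wins 5–4.
Fairlea vs Ostley: Fairlea preferred on 1+3 = 4 ballots; Ostley wins 5–4.
Arden vs Ostley: Arden wins 5–4.
No city is winless: Holwick beats Fairlea; Fairlea beats Arden; Arden beats Ostley; Ostley beats Fairlea. There is no Condorcet loser.

none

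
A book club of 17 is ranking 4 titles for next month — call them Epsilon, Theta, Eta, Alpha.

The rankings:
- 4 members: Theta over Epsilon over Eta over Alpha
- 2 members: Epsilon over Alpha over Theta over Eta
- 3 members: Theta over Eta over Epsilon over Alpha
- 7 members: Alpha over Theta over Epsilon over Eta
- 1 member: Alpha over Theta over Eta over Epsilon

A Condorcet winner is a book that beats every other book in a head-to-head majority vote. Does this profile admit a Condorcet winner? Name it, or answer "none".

none

Head-to-head results (17 members):
Epsilon vs Theta: 2 to 15, Theta.
Epsilon vs Eta: Epsilon preferred on 4+2+7 = 13 ballots; Epsilon wins 13–4.
Epsilon–Alpha: Epsilon 9–8.
Theta vs Eta: Theta preferred on 4+2+3+7+1 = 17 ballots; Theta wins 17–0.
Theta vs Alpha: 7 to 10, Alpha.
Eta vs Alpha: 7 to 10, Alpha.
No book is unbeaten: Epsilon loses to Theta; Theta loses to Alpha; Eta loses to Epsilon; Alpha loses to Epsilon. In particular Epsilon > Alpha > Theta > Epsilon is a majority cycle — no Condorcet winner exists.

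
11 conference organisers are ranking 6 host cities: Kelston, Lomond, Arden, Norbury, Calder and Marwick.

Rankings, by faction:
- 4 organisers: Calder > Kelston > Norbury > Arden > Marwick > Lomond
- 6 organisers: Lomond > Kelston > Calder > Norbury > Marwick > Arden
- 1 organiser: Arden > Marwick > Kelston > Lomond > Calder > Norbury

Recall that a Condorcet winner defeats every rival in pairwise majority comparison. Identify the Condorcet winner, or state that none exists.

Pairwise majorities:
Kelston vs Lomond: 5 to 6, Lomond.
Kelston vs Arden: 10 to 1, Kelston.
Kelston vs Norbury: 11 to 0, Kelston.
Kelston vs Calder: Kelston preferred on 6+1 = 7 ballots; Kelston wins 7–4.
Kelston vs Marwick: 10 to 1, Kelston.
Lomond vs Arden: Lomond is ranked higher on 6 ballots, Arden on 5. Lomond wins 6–5.
Lomond vs Norbury: 6+1 = 7 for Lomond, 4 for Norbury — Lomond by 7–4.
Lomond vs Calder: 6+1 = 7 for Lomond, 4 for Calder — Lomond by 7–4.
Lomond vs Marwick: Lomond is ranked higher on 6 ballots, Marwick on 5. Lomond wins 6–5.
Arden vs Norbury: 1 to 10, Norbury.
Arden vs Calder: Arden preferred on 1 ballot; Calder wins 10–1.
Arden vs Marwick: 4+1 = 5 for Arden, 6 for Marwick — Marwick by 6–5.
Norbury vs Calder: 0 to 11, Calder.
Norbury vs Marwick: Norbury preferred on 4+6 = 10 ballots; Norbury wins 10–1.
Calder vs Marwick: 4+6 = 10 for Calder, 1 for Marwick — Calder by 10–1.
Lomond wins every pairwise contest, so Lomond is the Condorcet winner.

Lomond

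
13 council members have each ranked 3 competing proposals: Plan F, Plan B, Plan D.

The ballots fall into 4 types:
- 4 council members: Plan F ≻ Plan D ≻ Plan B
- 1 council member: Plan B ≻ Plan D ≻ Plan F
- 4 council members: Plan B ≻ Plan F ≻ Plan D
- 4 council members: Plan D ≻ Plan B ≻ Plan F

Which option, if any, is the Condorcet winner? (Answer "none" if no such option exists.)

none

Head-to-head results (13 council members):
Plan F vs Plan B: Plan B wins 9–4.
Plan F vs Plan D: Plan F is ranked higher on 4+4 = 8 ballots, Plan D on 5. Plan F wins 8–5.
Plan B vs Plan D: Plan B is ranked higher on 1+4 = 5 ballots, Plan D on 8. Plan D wins 8–5.
No option is unbeaten: Plan F loses to Plan B; Plan B loses to Plan D; Plan D loses to Plan F. In particular Plan F beats Plan D beats Plan B beats Plan F is a majority cycle — no Condorcet winner exists.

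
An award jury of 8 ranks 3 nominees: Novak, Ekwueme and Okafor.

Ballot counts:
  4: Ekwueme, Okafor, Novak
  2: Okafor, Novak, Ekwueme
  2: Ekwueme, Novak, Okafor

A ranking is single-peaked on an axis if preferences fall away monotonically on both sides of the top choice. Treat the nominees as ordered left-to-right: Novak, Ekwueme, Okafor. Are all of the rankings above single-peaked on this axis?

no

Axis positions: Novak=1, Ekwueme=2, Okafor=3.
Cluster 1 (peak Ekwueme at position 2): ranking walks positions 2-3-1, expanding outward from the peak — single-peaked.
Cluster 2: ranking walks positions 3-1-2; Novak is ranked above Ekwueme even though Ekwueme lies between Novak and the peak Okafor on the axis — preferences dip and rise again. Not single-peaked.
Cluster 3 (peak Ekwueme at position 2): ranking walks positions 2-1-3, expanding outward from the peak — single-peaked.
Cluster 2 violates single-peakedness, so the profile is not single-peaked on this axis.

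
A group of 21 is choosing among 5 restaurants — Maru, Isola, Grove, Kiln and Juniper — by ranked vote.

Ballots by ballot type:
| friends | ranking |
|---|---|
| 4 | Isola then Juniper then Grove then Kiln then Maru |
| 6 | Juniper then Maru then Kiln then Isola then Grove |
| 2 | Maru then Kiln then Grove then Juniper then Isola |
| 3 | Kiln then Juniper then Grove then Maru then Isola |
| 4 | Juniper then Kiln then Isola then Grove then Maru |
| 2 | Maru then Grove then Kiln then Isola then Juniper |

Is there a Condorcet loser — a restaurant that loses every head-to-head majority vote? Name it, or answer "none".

none

Head-to-head results (21 friends):
Maru vs Isola: 13 to 8, Maru.
Maru vs Grove: Grove, 11–10.
Maru vs Kiln: Kiln, 11–10.
Maru vs Juniper: Maru is ranked higher on 2+2 = 4 ballots, Juniper on 17. Juniper wins 17–4.
Isola–Grove: Isola 14–7.
Isola vs Kiln: 4 to 17, Kiln.
Isola vs Juniper: 4+2 = 6 for Isola, 15 for Juniper — Juniper by 15–6.
Grove–Kiln: Kiln 15–6.
Grove vs Juniper: 4 to 17, Juniper.
Kiln vs Juniper: Juniper, 14–7.
Each restaurant has at least one pairwise win (Maru beats Isola; Isola beats Grove; Grove beats Maru; Kiln beats Maru; Juniper beats Maru) — no Condorcet loser.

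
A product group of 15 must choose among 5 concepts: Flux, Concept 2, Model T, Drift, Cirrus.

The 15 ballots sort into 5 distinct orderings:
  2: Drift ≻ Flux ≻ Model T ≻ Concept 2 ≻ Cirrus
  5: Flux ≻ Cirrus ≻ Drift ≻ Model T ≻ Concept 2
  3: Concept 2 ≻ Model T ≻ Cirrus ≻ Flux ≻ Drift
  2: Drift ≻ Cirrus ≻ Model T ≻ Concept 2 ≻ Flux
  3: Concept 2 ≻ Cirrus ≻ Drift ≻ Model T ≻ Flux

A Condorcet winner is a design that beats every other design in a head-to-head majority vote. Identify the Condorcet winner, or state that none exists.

none

Check each pair by majority over 15 ballots:
Flux vs Concept 2: Concept 2, 8–7.
Flux vs Model T: 7 to 8, Model T.
Flux vs Drift: 8 to 7, Flux.
Flux vs Cirrus: Cirrus, 8–7.
Concept 2 vs Model T: Model T wins 9–6.
Concept 2 vs Drift: Concept 2 is ranked higher on 3+3 = 6 ballots, Drift on 9. Drift wins 9–6.
Concept 2 vs Cirrus: Concept 2 wins 8–7.
Model T vs Drift: Model T is ranked higher on 3 ballots, Drift on 12. Drift wins 12–3.
Model T vs Cirrus: 2+3 = 5 for Model T, 10 for Cirrus — Cirrus by 10–5.
Drift vs Cirrus: 4 to 11, Cirrus.
No design is unbeaten: Flux loses to Concept 2; Concept 2 loses to Model T; Model T loses to Drift; Drift loses to Flux; Cirrus loses to Concept 2. In particular Flux > Drift > Concept 2 > Flux is a majority cycle — no Condorcet winner exists.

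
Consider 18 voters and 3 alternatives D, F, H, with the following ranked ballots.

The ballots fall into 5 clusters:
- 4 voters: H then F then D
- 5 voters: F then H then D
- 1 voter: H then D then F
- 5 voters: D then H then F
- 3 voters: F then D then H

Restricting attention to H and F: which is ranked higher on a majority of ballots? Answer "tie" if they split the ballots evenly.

H

Ballots ranking H above F: 4 + 1 + 5 = 10.
Ballots ranking F above H: 18 − 10 = 8.
H wins the head-to-head 10–8.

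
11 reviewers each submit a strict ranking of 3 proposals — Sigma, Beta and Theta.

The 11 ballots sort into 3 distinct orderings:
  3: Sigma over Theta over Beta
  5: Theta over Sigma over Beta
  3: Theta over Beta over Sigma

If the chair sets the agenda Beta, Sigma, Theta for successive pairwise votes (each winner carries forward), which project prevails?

Round 1: Beta vs Sigma — 3–8, Sigma advances.
Round 2: Sigma vs Theta — 3–8, Theta advances.
Theta survives the agenda.

Theta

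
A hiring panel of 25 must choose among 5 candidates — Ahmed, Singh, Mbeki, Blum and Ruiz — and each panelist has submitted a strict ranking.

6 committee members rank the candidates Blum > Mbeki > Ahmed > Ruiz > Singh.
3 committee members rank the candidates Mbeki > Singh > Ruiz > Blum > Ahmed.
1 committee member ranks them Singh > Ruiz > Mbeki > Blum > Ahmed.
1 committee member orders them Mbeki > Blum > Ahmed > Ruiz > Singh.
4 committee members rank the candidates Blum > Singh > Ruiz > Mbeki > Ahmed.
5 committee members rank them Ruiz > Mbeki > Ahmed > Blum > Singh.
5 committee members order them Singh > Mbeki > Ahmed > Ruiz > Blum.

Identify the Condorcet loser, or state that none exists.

Ahmed

Head-to-head results (25 committee members):
Ahmed–Singh: Singh 13–12.
Ahmed vs Mbeki: Mbeki, 25–0.
Ahmed–Blum: Blum 15–10.
Ahmed vs Ruiz: Ahmed is ranked higher on 6+1+5 = 12 ballots, Ruiz on 13. Ruiz wins 13–12.
Singh vs Mbeki: 1+4+5 = 10 for Singh, 15 for Mbeki — Mbeki by 15–10.
Singh–Blum: Blum 16–9.
Singh vs Ruiz: Singh preferred on 3+1+4+5 = 13 ballots; Singh wins 13–12.
Mbeki vs Blum: Mbeki is ranked higher on 3+1+1+5+5 = 15 ballots, Blum on 10. Mbeki wins 15–10.
Mbeki vs Ruiz: Mbeki wins 15–10.
Blum vs Ruiz: Blum is ranked higher on 6+1+4 = 11 ballots, Ruiz on 14. Ruiz wins 14–11.
Ahmed loses to every other candidate — it is the Condorcet loser.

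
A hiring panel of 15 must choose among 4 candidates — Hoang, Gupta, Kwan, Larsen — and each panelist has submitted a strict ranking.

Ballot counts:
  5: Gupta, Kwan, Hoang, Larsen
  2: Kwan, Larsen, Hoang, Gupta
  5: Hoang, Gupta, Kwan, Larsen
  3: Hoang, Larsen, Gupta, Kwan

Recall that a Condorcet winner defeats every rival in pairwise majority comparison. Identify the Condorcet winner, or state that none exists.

Hoang

Pairwise majorities:
Hoang vs Gupta: Hoang wins 10–5.
Hoang–Kwan: Hoang 8–7.
Hoang vs Larsen: Hoang wins 13–2.
Gupta vs Kwan: Gupta wins 13–2.
Gupta–Larsen: Gupta 10–5.
Kwan–Larsen: Kwan 12–3.
Only Hoang has no losses; Hoang is the Condorcet winner.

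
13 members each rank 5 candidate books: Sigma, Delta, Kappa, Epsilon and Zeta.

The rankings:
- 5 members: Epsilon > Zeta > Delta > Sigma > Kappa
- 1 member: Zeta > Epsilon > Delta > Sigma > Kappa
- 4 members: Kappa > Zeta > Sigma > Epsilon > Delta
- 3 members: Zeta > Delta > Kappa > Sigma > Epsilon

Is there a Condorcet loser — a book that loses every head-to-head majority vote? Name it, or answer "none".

none

Head-to-head results (13 members):
Sigma vs Delta: Sigma preferred on 4 ballots; Delta wins 9–4.
Sigma vs Kappa: Sigma preferred on 5+1 = 6 ballots; Kappa wins 7–6.
Sigma–Epsilon: Sigma 7–6.
Sigma vs Zeta: Zeta, 13–0.
Delta vs Kappa: Delta is ranked higher on 5+1+3 = 9 ballots, Kappa on 4. Delta wins 9–4.
Delta–Epsilon: Epsilon 10–3.
Delta vs Zeta: Zeta, 13–0.
Kappa vs Epsilon: 4+3 = 7 for Kappa, 6 for Epsilon — Kappa by 7–6.
Kappa vs Zeta: Kappa is ranked higher on 4 ballots, Zeta on 9. Zeta wins 9–4.
Epsilon vs Zeta: Zeta wins 8–5.
No book is winless: Sigma beats Epsilon; Delta beats Sigma; Kappa beats Sigma; Epsilon beats Delta; Zeta beats Sigma. There is no Condorcet loser.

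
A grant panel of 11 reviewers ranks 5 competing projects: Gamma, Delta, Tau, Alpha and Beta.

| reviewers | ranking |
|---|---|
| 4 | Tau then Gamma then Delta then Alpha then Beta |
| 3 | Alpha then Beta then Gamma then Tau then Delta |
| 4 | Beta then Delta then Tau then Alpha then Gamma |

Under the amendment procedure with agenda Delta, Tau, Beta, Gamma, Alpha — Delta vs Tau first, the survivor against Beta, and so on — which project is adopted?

Alpha

Round 1: Delta vs Tau — 4–7, Tau advances.
Round 2: Tau vs Beta — 4–7, Beta advances.
Round 3: Beta vs Gamma — 7–4, Beta advances.
Round 4: Beta vs Alpha — 4–7, Alpha advances.
Alpha survives the agenda.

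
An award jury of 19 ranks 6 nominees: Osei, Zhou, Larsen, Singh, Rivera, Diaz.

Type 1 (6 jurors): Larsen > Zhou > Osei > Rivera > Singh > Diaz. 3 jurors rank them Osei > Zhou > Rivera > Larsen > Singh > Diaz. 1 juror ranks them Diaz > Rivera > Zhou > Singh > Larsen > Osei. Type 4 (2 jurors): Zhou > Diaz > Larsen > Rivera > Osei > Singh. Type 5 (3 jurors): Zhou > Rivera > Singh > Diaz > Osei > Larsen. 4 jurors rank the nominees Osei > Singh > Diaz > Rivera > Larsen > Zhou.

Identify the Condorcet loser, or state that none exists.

none

Head-to-head results (19 jurors):
Osei vs Zhou: Zhou wins 12–7.
Osei–Larsen: Osei 10–9.
Osei vs Singh: Osei, 15–4.
Osei–Rivera: Osei 13–6.
Osei vs Diaz: 13 to 6, Osei.
Zhou vs Larsen: Larsen wins 10–9.
Zhou vs Singh: 6+3+1+2+3 = 15 for Zhou, 4 for Singh — Zhou by 15–4.
Zhou–Rivera: Zhou 14–5.
Zhou vs Diaz: 6+3+2+3 = 14 for Zhou, 5 for Diaz — Zhou by 14–5.
Larsen–Singh: Larsen 11–8.
Larsen vs Rivera: Rivera, 11–8.
Larsen vs Diaz: Larsen preferred on 6+3 = 9 ballots; Diaz wins 10–9.
Singh vs Rivera: Singh preferred on 4 ballots; Rivera wins 15–4.
Singh vs Diaz: 6+3+3+4 = 16 for Singh, 3 for Diaz — Singh by 16–3.
Rivera vs Diaz: 12 to 7, Rivera.
Every nominee wins at least one matchup (Osei beats Larsen; Zhou beats Osei; Larsen beats Zhou; Singh beats Diaz; Rivera beats Larsen; Diaz beats Larsen), so there is no Condorcet loser.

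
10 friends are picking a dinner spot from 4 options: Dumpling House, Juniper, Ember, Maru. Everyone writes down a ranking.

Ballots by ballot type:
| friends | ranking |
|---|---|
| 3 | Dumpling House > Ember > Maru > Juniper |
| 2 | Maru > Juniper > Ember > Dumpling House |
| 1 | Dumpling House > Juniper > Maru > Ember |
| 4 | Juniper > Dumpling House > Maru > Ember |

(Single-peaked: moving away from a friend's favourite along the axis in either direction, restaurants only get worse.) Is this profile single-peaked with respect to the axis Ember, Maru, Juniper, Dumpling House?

Axis positions: Ember=1, Maru=2, Juniper=3, Dumpling House=4.
Ballot type 1: ranking walks positions 4-1-2-3; Ember is ranked above Juniper even though Juniper lies between Ember and the peak Dumpling House on the axis — preferences dip and rise again. Not single-peaked.
Ballot type 2 (peak Maru at position 2): ranking walks positions 2-3-1-4, expanding outward from the peak — single-peaked.
Ballot type 3 (peak Dumpling House at position 4): ranking walks positions 4-3-2-1, expanding outward from the peak — single-peaked.
Ballot type 4 (peak Juniper at position 3): ranking walks positions 3-4-2-1, expanding outward from the peak — single-peaked.
Ballot type 1 violates single-peakedness, so the profile is not single-peaked on this axis.

no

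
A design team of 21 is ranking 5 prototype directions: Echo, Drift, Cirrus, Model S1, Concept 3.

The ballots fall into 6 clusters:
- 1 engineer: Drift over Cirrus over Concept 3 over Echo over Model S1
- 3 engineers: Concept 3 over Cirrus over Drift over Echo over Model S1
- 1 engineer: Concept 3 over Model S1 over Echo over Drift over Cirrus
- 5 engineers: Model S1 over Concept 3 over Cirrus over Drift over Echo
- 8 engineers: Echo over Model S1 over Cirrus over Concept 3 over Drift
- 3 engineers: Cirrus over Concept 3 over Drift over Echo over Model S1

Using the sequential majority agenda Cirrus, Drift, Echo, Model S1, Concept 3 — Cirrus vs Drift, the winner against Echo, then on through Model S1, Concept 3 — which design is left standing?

Model S1

Round 1: Cirrus vs Drift — 19–2, Cirrus advances.
Round 2: Cirrus vs Echo — 12–9, Cirrus advances.
Round 3: Cirrus vs Model S1 — 7–14, Model S1 advances.
Round 4: Model S1 vs Concept 3 — 13–8, Model S1 advances.
Model S1 survives the agenda.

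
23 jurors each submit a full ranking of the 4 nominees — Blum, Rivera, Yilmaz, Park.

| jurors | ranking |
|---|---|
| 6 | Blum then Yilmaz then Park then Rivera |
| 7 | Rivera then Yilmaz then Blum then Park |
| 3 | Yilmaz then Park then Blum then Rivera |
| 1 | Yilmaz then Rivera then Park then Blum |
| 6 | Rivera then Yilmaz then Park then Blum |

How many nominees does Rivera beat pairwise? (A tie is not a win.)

Rivera against each rival (23 jurors):
Rivera vs Blum: Rivera, 14–9.
Rivera vs Yilmaz: 7+6 = 13 for Rivera, 10 for Yilmaz — Rivera by 13–10.
Rivera vs Park: 7+1+6 = 14 for Rivera, 9 for Park — Rivera by 14–9.
Rivera beats Blum, Yilmaz, Park — 3 pairwise wins.

3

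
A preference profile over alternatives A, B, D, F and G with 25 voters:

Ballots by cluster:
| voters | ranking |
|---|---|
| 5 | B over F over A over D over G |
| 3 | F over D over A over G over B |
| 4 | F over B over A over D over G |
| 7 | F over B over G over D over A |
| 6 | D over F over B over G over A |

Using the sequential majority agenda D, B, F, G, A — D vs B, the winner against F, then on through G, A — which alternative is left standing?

F

Round 1: D vs B — 9–16, B advances.
Round 2: B vs F — 5–20, F advances.
Round 3: F vs G — 25–0, F advances.
Round 4: F vs A — 25–0, F advances.
The agenda winner is F.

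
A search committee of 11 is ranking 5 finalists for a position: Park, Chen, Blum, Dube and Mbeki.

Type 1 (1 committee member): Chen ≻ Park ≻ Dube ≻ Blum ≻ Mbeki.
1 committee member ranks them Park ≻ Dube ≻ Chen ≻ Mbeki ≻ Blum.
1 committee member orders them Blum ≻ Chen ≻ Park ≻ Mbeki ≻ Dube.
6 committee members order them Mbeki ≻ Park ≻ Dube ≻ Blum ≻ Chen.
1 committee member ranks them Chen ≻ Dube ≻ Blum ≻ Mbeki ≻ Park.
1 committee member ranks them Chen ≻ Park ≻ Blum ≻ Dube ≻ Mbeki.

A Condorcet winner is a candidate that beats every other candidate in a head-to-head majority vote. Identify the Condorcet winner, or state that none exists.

Check each pair by majority over 11 ballots:
Park vs Chen: Park wins 7–4.
Park vs Blum: Park, 9–2.
Park vs Dube: Park is ranked higher on 1+1+1+6+1 = 10 ballots, Dube on 1. Park wins 10–1.
Park vs Mbeki: 4 to 7, Mbeki.
Chen vs Blum: 4 to 7, Blum.
Chen vs Dube: Chen preferred on 1+1+1+1 = 4 ballots; Dube wins 7–4.
Chen vs Mbeki: 1+1+1+1+1 = 5 for Chen, 6 for Mbeki — Mbeki by 6–5.
Blum vs Dube: Blum is ranked higher on 1+1 = 2 ballots, Dube on 9. Dube wins 9–2.
Blum–Mbeki: Mbeki 7–4.
Dube vs Mbeki: 1+1+1+1 = 4 for Dube, 7 for Mbeki — Mbeki by 7–4.
Only Mbeki has no losses; Mbeki is the Condorcet winner.

Mbeki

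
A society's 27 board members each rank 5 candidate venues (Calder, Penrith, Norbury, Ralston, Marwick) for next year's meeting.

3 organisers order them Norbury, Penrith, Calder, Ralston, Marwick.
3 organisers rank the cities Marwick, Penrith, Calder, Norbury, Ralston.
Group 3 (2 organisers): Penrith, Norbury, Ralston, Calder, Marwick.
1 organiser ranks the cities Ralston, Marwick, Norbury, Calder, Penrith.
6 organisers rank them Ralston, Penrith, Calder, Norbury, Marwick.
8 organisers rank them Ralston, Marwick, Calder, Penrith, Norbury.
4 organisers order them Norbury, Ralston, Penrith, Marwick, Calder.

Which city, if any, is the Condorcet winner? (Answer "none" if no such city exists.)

Head-to-head results (27 organisers):
Calder vs Penrith: Penrith wins 18–9.
Calder vs Norbury: 17 to 10, Calder.
Calder vs Ralston: Ralston wins 21–6.
Calder vs Marwick: Calder preferred on 3+2+6 = 11 ballots; Marwick wins 16–11.
Penrith vs Norbury: Penrith, 19–8.
Penrith vs Ralston: Penrith is ranked higher on 3+3+2 = 8 ballots, Ralston on 19. Ralston wins 19–8.
Penrith vs Marwick: Penrith preferred on 3+2+6+4 = 15 ballots; Penrith wins 15–12.
Norbury vs Ralston: Ralston, 15–12.
Norbury vs Marwick: Norbury, 15–12.
Ralston vs Marwick: Ralston wins 24–3.
Ralston defeats every rival head-to-head and is the Condorcet winner.

Ralston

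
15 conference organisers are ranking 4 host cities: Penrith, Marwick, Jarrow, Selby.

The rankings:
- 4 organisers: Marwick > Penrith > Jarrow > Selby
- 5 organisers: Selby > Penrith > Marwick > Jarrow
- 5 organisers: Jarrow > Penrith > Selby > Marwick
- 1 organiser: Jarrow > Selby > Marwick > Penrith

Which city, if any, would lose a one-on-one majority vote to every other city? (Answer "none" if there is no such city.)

none

Head-to-head results (15 organisers):
Penrith vs Marwick: Penrith is ranked higher on 5+5 = 10 ballots, Marwick on 5. Penrith wins 10–5.
Penrith vs Jarrow: 4+5 = 9 for Penrith, 6 for Jarrow — Penrith by 9–6.
Penrith vs Selby: Penrith is ranked higher on 4+5 = 9 ballots, Selby on 6. Penrith wins 9–6.
Marwick vs Jarrow: Marwick preferred on 4+5 = 9 ballots; Marwick wins 9–6.
Marwick vs Selby: Marwick preferred on 4 ballots; Selby wins 11–4.
Jarrow vs Selby: 4+5+1 = 10 for Jarrow, 5 for Selby — Jarrow by 10–5.
Each city has at least one pairwise win (Penrith beats Marwick; Marwick beats Jarrow; Jarrow beats Selby; Selby beats Marwick) — no Condorcet loser.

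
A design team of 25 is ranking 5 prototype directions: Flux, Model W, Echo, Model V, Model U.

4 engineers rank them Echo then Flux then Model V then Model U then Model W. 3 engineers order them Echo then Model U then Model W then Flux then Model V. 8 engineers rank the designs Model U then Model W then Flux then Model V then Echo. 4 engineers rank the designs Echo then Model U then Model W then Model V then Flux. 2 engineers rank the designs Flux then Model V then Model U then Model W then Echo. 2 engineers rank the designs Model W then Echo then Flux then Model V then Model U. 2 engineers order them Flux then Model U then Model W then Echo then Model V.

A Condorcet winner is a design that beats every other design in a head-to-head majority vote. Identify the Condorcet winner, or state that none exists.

none

Pairwise majorities:
Flux vs Model W: Model W, 17–8.
Flux vs Echo: 8+2+2 = 12 for Flux, 13 for Echo — Echo by 13–12.
Flux vs Model V: Flux preferred on 4+3+8+2+2+2 = 21 ballots; Flux wins 21–4.
Flux–Model U: Model U 15–10.
Model W vs Echo: Model W, 14–11.
Model W vs Model V: Model W preferred on 3+8+4+2+2 = 19 ballots; Model W wins 19–6.
Model W vs Model U: Model U, 23–2.
Echo vs Model V: Echo preferred on 4+3+4+2+2 = 15 ballots; Echo wins 15–10.
Echo vs Model U: 4+3+4+2 = 13 for Echo, 12 for Model U — Echo by 13–12.
Model V vs Model U: 8 to 17, Model U.
Every design loses at least once (Flux loses to Model W; Model W loses to Model U; Echo loses to Model W; Model V loses to Flux; Model U loses to Echo). The majority relation contains the cycle Model W > Echo > Model U > Model W, so there is no Condorcet winner.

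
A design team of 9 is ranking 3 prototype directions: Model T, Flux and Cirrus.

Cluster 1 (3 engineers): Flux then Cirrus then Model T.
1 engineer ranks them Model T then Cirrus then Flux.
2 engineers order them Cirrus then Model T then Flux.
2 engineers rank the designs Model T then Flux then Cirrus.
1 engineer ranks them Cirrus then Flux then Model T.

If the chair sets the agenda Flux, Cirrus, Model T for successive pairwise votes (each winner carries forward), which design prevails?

Model T

Round 1: Flux vs Cirrus — 5–4, Flux advances.
Round 2: Flux vs Model T — 4–5, Model T advances.
Model T survives the agenda.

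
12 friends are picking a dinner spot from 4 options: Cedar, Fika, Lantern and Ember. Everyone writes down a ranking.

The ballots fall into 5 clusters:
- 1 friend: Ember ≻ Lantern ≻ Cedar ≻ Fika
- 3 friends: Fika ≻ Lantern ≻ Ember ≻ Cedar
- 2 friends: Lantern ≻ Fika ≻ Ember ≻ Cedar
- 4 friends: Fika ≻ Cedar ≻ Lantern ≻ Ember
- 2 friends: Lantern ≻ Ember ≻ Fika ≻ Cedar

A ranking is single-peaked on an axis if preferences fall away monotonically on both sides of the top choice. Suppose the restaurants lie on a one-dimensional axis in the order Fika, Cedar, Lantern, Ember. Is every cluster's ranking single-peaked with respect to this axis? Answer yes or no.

Axis positions: Fika=1, Cedar=2, Lantern=3, Ember=4.
Cluster 1 (peak Ember at position 4): ranking walks positions 4-3-2-1, expanding outward from the peak — single-peaked.
Cluster 2: ranking walks positions 1-3-4-2; Lantern is ranked above Cedar even though Cedar lies between Lantern and the peak Fika on the axis — preferences dip and rise again. Not single-peaked.
Cluster 3: ranking walks positions 3-1-4-2; Fika is ranked above Cedar even though Cedar lies between Fika and the peak Lantern on the axis — preferences dip and rise again. Not single-peaked.
Cluster 4 (peak Fika at position 1): ranking walks positions 1-2-3-4, expanding outward from the peak — single-peaked.
Cluster 5: ranking walks positions 3-4-1-2; Fika is ranked above Cedar even though Cedar lies between Fika and the peak Lantern on the axis — preferences dip and rise again. Not single-peaked.
Cluster 2 violates single-peakedness, so the profile is not single-peaked on this axis.

no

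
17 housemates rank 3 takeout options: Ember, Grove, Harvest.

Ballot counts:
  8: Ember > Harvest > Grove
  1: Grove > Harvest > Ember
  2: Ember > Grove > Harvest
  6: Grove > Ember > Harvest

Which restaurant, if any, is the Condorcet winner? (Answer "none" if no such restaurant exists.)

Ember

Head-to-head results (17 friends):
Ember vs Grove: 8+2 = 10 for Ember, 7 for Grove — Ember by 10–7.
Ember vs Harvest: 8+2+6 = 16 for Ember, 1 for Harvest — Ember by 16–1.
Grove vs Harvest: Grove is ranked higher on 1+2+6 = 9 ballots, Harvest on 8. Grove wins 9–8.
Ember wins every pairwise contest, so Ember is the Condorcet winner.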